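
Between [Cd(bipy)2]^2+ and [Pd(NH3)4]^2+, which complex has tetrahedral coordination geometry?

[Cd(bipy)2]^2+

For [Cd(bipy)2]^2+: 2,2′-bipyridine is neutral; balancing the +2 overall charge requires Cd(II). Cd sits in group 12, so the d-electron count is 12 − 2 = 10. A d¹⁰ ion has no crystal-field stabilisation preference between square planar and tetrahedral, so four ligands adopt the sterically favoured tetrahedral geometry. → tetrahedral.
For [Pd(NH3)4]^2+: Summing ligand charges against the +2 overall charge gives an oxidation state of +2 for palladium. Pd sits in group 10, so the d-electron count is 10 − 2 = 8. A 4d d⁸ ion has a large crystal-field splitting; square planar leaves the high-energy d_{x²−y²} orbital empty and maximises CFSE. → square planar.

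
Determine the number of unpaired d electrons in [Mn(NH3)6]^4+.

Ligand charges: ammonia is neutral. With an overall charge of +4 the manganese centre must be in the +4 oxidation state.
Manganese is a group-7 element; Mn(IV) is therefore d³.
In an octahedral field the d³ configuration is t₂g³e_g⁰ (only one arrangement possible), giving 3 unpaired electrons.

3 unpaired electrons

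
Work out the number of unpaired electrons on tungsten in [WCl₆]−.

Summing ligand charges against the −1 overall charge gives an oxidation state of +5 for tungsten.
Group 6 minus oxidation state 5 gives a d¹ configuration.
In an octahedral field the d¹ configuration is t₂g¹e_g⁰ (only one arrangement possible), giving 1 unpaired electron.

1 unpaired electron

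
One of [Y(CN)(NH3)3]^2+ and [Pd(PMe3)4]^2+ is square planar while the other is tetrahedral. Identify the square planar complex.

[Pd(PMe3)4]^2+

For [Y(CN)(NH3)3]^2+: Ligand charges: each cyanide is −1; ammonia is neutral. With an overall charge of +2 the yttrium centre must be in the +3 oxidation state. Yttrium is a group-3 element; Y(III) is therefore d⁰. A d⁰ ion has no crystal-field stabilisation preference between square planar and tetrahedral, so four ligands adopt the sterically favoured tetrahedral geometry. → tetrahedral.
For [Pd(PMe3)4]^2+: Trimethylphosphine is neutral; balancing the +2 overall charge requires Pd(II). Pd sits in group 10, so the d-electron count is 10 − 2 = 8. A 4d d⁸ ion has a large crystal-field splitting; square planar leaves the high-energy d_{x²−y²} orbital empty and maximises CFSE. → square planar.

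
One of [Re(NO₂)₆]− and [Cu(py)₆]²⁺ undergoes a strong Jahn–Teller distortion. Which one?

[Re(NO₂)₆]−: Ligand charges: each nitro (N-bound nitrite) is −1. With an overall charge of −1 the rhenium centre must be in the +5 oxidation state. Re sits in group 7, so the d-electron count is 7 − 5 = 2. The d² configuration leaves the e_g set evenly filled (or empty) — no strong Jahn–Teller driving force.
[Cu(py)₆]²⁺: Ligand charges: pyridine is neutral. With an overall charge of +2 the copper centre must be in the +2 oxidation state. Copper is a group-11 element; Cu(II) is therefore d⁹. The t₂g⁶e_g³ configuration has an unevenly filled e_g set; the Jahn–Teller theorem predicts a tetragonal distortion (typically axial elongation) to lift the degeneracy.

[Cu(py)₆]²⁺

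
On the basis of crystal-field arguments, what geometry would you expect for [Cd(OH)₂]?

Ligand charges: each hydroxide is −1. With an overall charge of 0 the cadmium centre must be in the +2 oxidation state.
Group 12 minus oxidation state 2 gives a d¹⁰ configuration.
With 2 monodentate ligands the coordination number is 2.
A d¹⁰ ion with only two ligands adopts a linear arrangement (sp hybridisation; no CFSE preference).

linear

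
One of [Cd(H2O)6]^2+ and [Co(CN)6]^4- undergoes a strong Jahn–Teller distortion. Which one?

[Cd(H2O)6]^2+: Ligand charges: water is neutral. With an overall charge of +2 the cadmium centre must be in the +2 oxidation state. Cadmium is a group-12 element; Cd(II) is therefore d¹⁰. The d¹⁰ configuration leaves the e_g set evenly filled (or empty) — no strong Jahn–Teller driving force.
[Co(CN)6]^4-: Each cyanide is −1; balancing the −4 overall charge requires Co(II). Cobalt is a group-9 element; Co(II) is therefore d⁷. Cyanide is a strong-field ligand (high in the spectrochemical series) for a first-row metal, so the complex is low-spin. The t₂g⁶e_g¹ (low-spin) configuration has an unevenly filled e_g set; the Jahn–Teller theorem predicts a tetragonal distortion (typically axial elongation) to lift the degeneracy.

[Co(CN)6]^4-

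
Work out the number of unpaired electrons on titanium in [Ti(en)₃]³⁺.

1 unpaired electron

Ethylenediamine is neutral; balancing the +3 overall charge requires Ti(III).
Titanium is a group-4 element; Ti(III) is therefore d¹.
Counting donor atoms: 3×ethylenediamine (bidentate) → 6 donors. Coordination number = 6.
In an octahedral field the d¹ configuration is t₂g¹e_g⁰ (only one arrangement possible), giving 1 unpaired electron.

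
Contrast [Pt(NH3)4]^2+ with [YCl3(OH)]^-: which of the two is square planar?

[Pt(NH3)4]^2+

For [Pt(NH3)4]^2+: Summing ligand charges against the +2 overall charge gives an oxidation state of +2 for platinum. Group 10 minus oxidation state 2 gives a d⁸ configuration. A 5d d⁸ ion has a large crystal-field splitting; square planar leaves the high-energy d_{x²−y²} orbital empty and maximises CFSE. → square planar.
For [YCl3(OH)]^-: Each chloride is −1; each hydroxide is −1; balancing the −1 overall charge requires Y(III). Y sits in group 3, so the d-electron count is 3 − 3 = 0. A d⁰ ion has no crystal-field stabilisation preference between square planar and tetrahedral, so four ligands adopt the sterically favoured tetrahedral geometry. → tetrahedral.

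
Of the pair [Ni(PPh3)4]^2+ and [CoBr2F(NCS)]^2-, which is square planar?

For [Ni(PPh3)4]^2+: Summing ligand charges against the +2 overall charge gives an oxidation state of +2 for nickel. Nickel is a group-10 element; Ni(II) is therefore d⁸. Triphenylphosphine is a strong-field ligand (high in the spectrochemical series). A 3d d⁸ ion with strong-field ligands gains enough CFSE to favour square planar over tetrahedral. → square planar.
For [CoBr2F(NCS)]^2-: Summing ligand charges against the −2 overall charge gives an oxidation state of +2 for cobalt. Co sits in group 9, so the d-electron count is 9 − 2 = 7. For a high-spin 3d d⁷ ion with weak-field ligands the small Δₜ gives little square-planar CFSE advantage, so four ligands adopt the sterically favoured tetrahedral geometry. → tetrahedral.

[Ni(PPh3)4]^2+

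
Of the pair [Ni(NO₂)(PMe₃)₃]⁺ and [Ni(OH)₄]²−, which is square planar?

For [Ni(NO₂)(PMe₃)₃]⁺: Summing ligand charges against the +1 overall charge gives an oxidation state of +2 for nickel. Nickel is a group-10 element; Ni(II) is therefore d⁸. Nitro (N-bound nitrite) and trimethylphosphine are strong-field ligands (high in the spectrochemical series). A 3d d⁸ ion with strong-field ligands gains enough CFSE to favour square planar over tetrahedral. → square planar.
For [Ni(OH)₄]²−: Summing ligand charges against the −2 overall charge gives an oxidation state of +2 for nickel. Ni sits in group 10, so the d-electron count is 10 − 2 = 8. Hydroxide is a weak-field ligand. With weak-field ligands the CFSE gain from square planar is small, so a 3d d⁸ ion takes the sterically preferred tetrahedral geometry. → tetrahedral.

[Ni(NO₂)(PMe₃)₃]⁺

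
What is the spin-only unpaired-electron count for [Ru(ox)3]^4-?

0 unpaired electrons

Ligand charges: each oxalate is −2. With an overall charge of −4 the ruthenium centre must be in the +2 oxidation state.
Ruthenium is a group-8 element; Ru(II) is therefore d⁶.
Counting donor atoms: 3×oxalate (bidentate) → 6 donors. Coordination number = 6.
The spin state decides the count: a 4d ion has a large Δₒ and is invariably low-spin.
An octahedral low-spin d⁶ ion is t₂g⁶e_g⁰, giving 0 unpaired electrons.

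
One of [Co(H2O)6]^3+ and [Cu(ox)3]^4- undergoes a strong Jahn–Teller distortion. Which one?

[Cu(ox)3]^4-

[Co(H2O)6]^3+: Summing ligand charges against the +3 overall charge gives an oxidation state of +3 for cobalt. Group 9 minus oxidation state 3 gives a d⁶ configuration. Co(III) has an exceptionally large octahedral splitting and is low-spin with essentially every ligand except fluoride. The d⁶ configuration leaves the e_g set evenly filled (or empty) — no strong Jahn–Teller driving force.
[Cu(ox)3]^4-: Each oxalate is −2; balancing the −4 overall charge requires Cu(II). Copper is a group-11 element; Cu(II) is therefore d⁹. The t₂g⁶e_g³ configuration has an unevenly filled e_g set; the Jahn–Teller theorem predicts a tetragonal distortion (typically axial elongation) to lift the degeneracy.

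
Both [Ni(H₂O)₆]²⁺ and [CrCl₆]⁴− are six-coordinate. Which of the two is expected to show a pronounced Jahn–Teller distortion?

[CrCl₆]⁴−

[Ni(H₂O)₆]²⁺: Ligand charges: water is neutral. With an overall charge of +2 the nickel centre must be in the +2 oxidation state. Ni sits in group 10, so the d-electron count is 10 − 2 = 8. The d⁸ configuration leaves the e_g set evenly filled (or empty) — no strong Jahn–Teller driving force.
[CrCl₆]⁴−: Ligand charges: each chloride is −1. With an overall charge of −4 the chromium centre must be in the +2 oxidation state. Cr sits in group 6, so the d-electron count is 6 − 2 = 4. Chloride is a weak-field ligand for a first-row metal, so the complex is high-spin. The t₂g³e_g¹ (high-spin) configuration has an unevenly filled e_g set; the Jahn–Teller theorem predicts a tetragonal distortion (typically axial elongation) to lift the degeneracy.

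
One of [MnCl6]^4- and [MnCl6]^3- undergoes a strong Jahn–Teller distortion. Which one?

[MnCl6]^3-

[MnCl6]^4-: Ligand charges: each chloride is −1. With an overall charge of −4 the manganese centre must be in the +2 oxidation state. Mn sits in group 7, so the d-electron count is 7 − 2 = 5. Chloride is a weak-field ligand for a first-row metal, so the complex is high-spin. The d⁵ configuration leaves the e_g set evenly filled (or empty) — no strong Jahn–Teller driving force.
[MnCl6]^3-: Summing ligand charges against the −3 overall charge gives an oxidation state of +3 for manganese. Mn sits in group 7, so the d-electron count is 7 − 3 = 4. Chloride is a weak-field ligand for a first-row metal, so the complex is high-spin. The t₂g³e_g¹ (high-spin) configuration has an unevenly filled e_g set; the Jahn–Teller theorem predicts a tetragonal distortion (typically axial elongation) to lift the degeneracy.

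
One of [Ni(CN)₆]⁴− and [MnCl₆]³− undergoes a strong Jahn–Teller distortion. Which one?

[MnCl₆]³−

[Ni(CN)₆]⁴−: Summing ligand charges against the −4 overall charge gives an oxidation state of +2 for nickel. Nickel is a group-10 element; Ni(II) is therefore d⁸. The d⁸ configuration leaves the e_g set evenly filled (or empty) — no strong Jahn–Teller driving force.
[MnCl₆]³−: Ligand charges: each chloride is −1. With an overall charge of −3 the manganese centre must be in the +3 oxidation state. Mn sits in group 7, so the d-electron count is 7 − 3 = 4. Chloride is a weak-field ligand for a first-row metal, so the complex is high-spin. The t₂g³e_g¹ (high-spin) configuration has an unevenly filled e_g set; the Jahn–Teller theorem predicts a tetragonal distortion (typically axial elongation) to lift the degeneracy.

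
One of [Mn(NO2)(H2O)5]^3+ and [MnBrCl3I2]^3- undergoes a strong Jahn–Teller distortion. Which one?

[Mn(NO2)(H2O)5]^3+: Ligand charges: each nitro (N-bound nitrite) is −1; water is neutral. With an overall charge of +3 the manganese centre must be in the +4 oxidation state. Group 7 minus oxidation state 4 gives a d³ configuration. The d³ configuration leaves the e_g set evenly filled (or empty) — no strong Jahn–Teller driving force.
[MnBrCl3I2]^3-: Summing ligand charges against the −3 overall charge gives an oxidation state of +3 for manganese. Manganese is a group-7 element; Mn(III) is therefore d⁴. Bromide, chloride, and iodide are weak-field ligands for a first-row metal, so the complex is high-spin. The t₂g³e_g¹ (high-spin) configuration has an unevenly filled e_g set; the Jahn–Teller theorem predicts a tetragonal distortion (typically axial elongation) to lift the degeneracy.

[MnBrCl3I2]^3-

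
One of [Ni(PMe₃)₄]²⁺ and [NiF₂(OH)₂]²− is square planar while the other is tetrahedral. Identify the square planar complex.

For [Ni(PMe₃)₄]²⁺: Trimethylphosphine is neutral; balancing the +2 overall charge requires Ni(II). Group 10 minus oxidation state 2 gives a d⁸ configuration. Trimethylphosphine is a strong-field ligand (high in the spectrochemical series). A 3d d⁸ ion with strong-field ligands gains enough CFSE to favour square planar over tetrahedral. → square planar.
For [NiF₂(OH)₂]²−: Each fluoride is −1; each hydroxide is −1; balancing the −2 overall charge requires Ni(II). Nickel is a group-10 element; Ni(II) is therefore d⁸. Fluoride and hydroxide are weak-field ligands. With weak-field ligands the CFSE gain from square planar is small, so a 3d d⁸ ion takes the sterically preferred tetrahedral geometry. → tetrahedral.

[Ni(PMe₃)₄]²⁺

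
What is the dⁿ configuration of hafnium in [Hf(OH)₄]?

Ligand charges: each hydroxide is −1. With an overall charge of 0 the hafnium centre must be in the +4 oxidation state.
Group 4 minus oxidation state 4 gives a d⁰ configuration.

d⁰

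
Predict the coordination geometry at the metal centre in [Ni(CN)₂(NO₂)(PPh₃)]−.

Summing ligand charges against the −1 overall charge gives an oxidation state of +2 for nickel.
Nickel is a group-10 element; Ni(II) is therefore d⁸.
With 4 monodentate ligands the coordination number is 4.
Cyanide, nitro (N-bound nitrite), and triphenylphosphine are strong-field ligands (high in the spectrochemical series).
A 3d d⁸ ion with strong-field ligands gains enough CFSE to favour square planar over tetrahedral.

square planar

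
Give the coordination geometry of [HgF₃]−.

Ligand charges: each fluoride is −1. With an overall charge of −1 the mercury centre must be in the +2 oxidation state.
Hg sits in group 12, so the d-electron count is 12 − 2 = 10.
With 3 monodentate ligands the coordination number is 3.
Three ligands around a d¹⁰ centre minimise repulsion in a trigonal-planar arrangement.

trigonal planar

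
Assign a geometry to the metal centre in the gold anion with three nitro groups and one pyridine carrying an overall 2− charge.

tetrahedral

Each nitro (N-bound nitrite) is −1; pyridine is neutral; balancing the −2 overall charge requires Au(I).
Group 11 minus oxidation state 1 gives a d¹⁰ configuration.
Coordination number: 4.
A d¹⁰ ion has no crystal-field stabilisation preference between square planar and tetrahedral, so four ligands adopt the sterically favoured tetrahedral geometry.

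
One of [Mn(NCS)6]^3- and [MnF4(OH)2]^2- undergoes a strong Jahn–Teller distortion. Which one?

[Mn(NCS)6]^3-: Summing ligand charges against the −3 overall charge gives an oxidation state of +3 for manganese. Manganese is a group-7 element; Mn(III) is therefore d⁴. Isothiocyanate is a weak-field ligand for a first-row metal, so the complex is high-spin. The t₂g³e_g¹ (high-spin) configuration has an unevenly filled e_g set; the Jahn–Teller theorem predicts a tetragonal distortion (typically axial elongation) to lift the degeneracy.
[MnF4(OH)2]^2-: Ligand charges: each fluoride is −1; each hydroxide is −1. With an overall charge of −2 the manganese centre must be in the +4 oxidation state. Mn sits in group 7, so the d-electron count is 7 − 4 = 3. The d³ configuration leaves the e_g set evenly filled (or empty) — no strong Jahn–Teller driving force.

[Mn(NCS)6]^3-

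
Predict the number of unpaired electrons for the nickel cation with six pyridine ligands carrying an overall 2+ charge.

Summing ligand charges against the +2 overall charge gives an oxidation state of +2 for nickel.
Nickel is a group-10 element; Ni(II) is therefore d⁸.
In an octahedral field the d⁸ configuration is t₂g⁶e_g² (only one arrangement possible), giving 2 unpaired electrons.

2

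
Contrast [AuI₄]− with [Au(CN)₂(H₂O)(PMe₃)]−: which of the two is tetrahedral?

For [AuI₄]−: Ligand charges: each iodide is −1. With an overall charge of −1 the gold centre must be in the +3 oxidation state. Gold is a group-11 element; Au(III) is therefore d⁸. A 5d d⁸ ion has a large crystal-field splitting; square planar leaves the high-energy d_{x²−y²} orbital empty and maximises CFSE. → square planar.
For [Au(CN)₂(H₂O)(PMe₃)]−: Each cyanide is −1; water is neutral; trimethylphosphine is neutral; balancing the −1 overall charge requires Au(I). Au sits in group 11, so the d-electron count is 11 − 1 = 10. A d¹⁰ ion has no crystal-field stabilisation preference between square planar and tetrahedral, so four ligands adopt the sterically favoured tetrahedral geometry. → tetrahedral.

[Au(CN)₂(H₂O)(PMe₃)]−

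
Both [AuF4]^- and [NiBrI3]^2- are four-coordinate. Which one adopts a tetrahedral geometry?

[NiBrI3]^2-

For [AuF4]^-: Each fluoride is −1; balancing the −1 overall charge requires Au(III). Au sits in group 11, so the d-electron count is 11 − 3 = 8. A 5d d⁸ ion has a large crystal-field splitting; square planar leaves the high-energy d_{x²−y²} orbital empty and maximises CFSE. → square planar.
For [NiBrI3]^2-: Summing ligand charges against the −2 overall charge gives an oxidation state of +2 for nickel. Ni sits in group 10, so the d-electron count is 10 − 2 = 8. Bromide and iodide are weak-field ligands. With weak-field ligands the CFSE gain from square planar is small, so a 3d d⁸ ion takes the sterically preferred tetrahedral geometry. → tetrahedral.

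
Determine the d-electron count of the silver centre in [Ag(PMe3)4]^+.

d10

Trimethylphosphine is neutral; balancing the +1 overall charge requires Ag(I).
Silver is a group-11 element; Ag(I) is therefore d¹⁰.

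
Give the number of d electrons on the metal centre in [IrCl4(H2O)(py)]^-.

Summing ligand charges against the −1 overall charge gives an oxidation state of +3 for iridium.
Iridium is a group-9 element; Ir(III) is therefore d⁶.

d⁶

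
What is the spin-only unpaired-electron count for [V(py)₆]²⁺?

3 unpaired electrons

Summing ligand charges against the +2 overall charge gives an oxidation state of +2 for vanadium.
Vanadium is a group-5 element; V(II) is therefore d³.
In an octahedral field the d³ configuration is t₂g³e_g⁰ (only one arrangement possible), giving 3 unpaired electrons.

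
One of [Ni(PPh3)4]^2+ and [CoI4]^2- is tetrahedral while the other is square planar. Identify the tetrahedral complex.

For [Ni(PPh3)4]^2+: Summing ligand charges against the +2 overall charge gives an oxidation state of +2 for nickel. Nickel is a group-10 element; Ni(II) is therefore d⁸. Triphenylphosphine is a strong-field ligand (high in the spectrochemical series). A 3d d⁸ ion with strong-field ligands gains enough CFSE to favour square planar over tetrahedral. → square planar.
For [CoI4]^2-: Each iodide is −1; balancing the −2 overall charge requires Co(II). Group 9 minus oxidation state 2 gives a d⁷ configuration. For a high-spin 3d d⁷ ion with weak-field ligands the small Δₜ gives little square-planar CFSE advantage, so four ligands adopt the sterically favoured tetrahedral geometry. → tetrahedral.

[CoI4]^2-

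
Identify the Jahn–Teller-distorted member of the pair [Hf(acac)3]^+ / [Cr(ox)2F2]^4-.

[Hf(acac)3]^+: Each acetylacetonate is −1; balancing the +1 overall charge requires Hf(IV). Hf sits in group 4, so the d-electron count is 4 − 4 = 0. The d⁰ configuration leaves the e_g set evenly filled (or empty) — no strong Jahn–Teller driving force.
[Cr(ox)2F2]^4-: Ligand charges: each oxalate is −2; each fluoride is −1. With an overall charge of −4 the chromium centre must be in the +2 oxidation state. Chromium is a group-6 element; Cr(II) is therefore d⁴. Fluoride and oxalate are weak-field ligands for a first-row metal, so the complex is high-spin. The t₂g³e_g¹ (high-spin) configuration has an unevenly filled e_g set; the Jahn–Teller theorem predicts a tetragonal distortion (typically axial elongation) to lift the degeneracy.

[Cr(ox)2F2]^4-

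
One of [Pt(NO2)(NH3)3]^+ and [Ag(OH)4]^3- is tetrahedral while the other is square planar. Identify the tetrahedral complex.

[Ag(OH)4]^3-

For [Pt(NO2)(NH3)3]^+: Each nitro (N-bound nitrite) is −1; ammonia is neutral; balancing the +1 overall charge requires Pt(II). Pt sits in group 10, so the d-electron count is 10 − 2 = 8. A 5d d⁸ ion has a large crystal-field splitting; square planar leaves the high-energy d_{x²−y²} orbital empty and maximises CFSE. → square planar.
For [Ag(OH)4]^3-: Summing ligand charges against the −3 overall charge gives an oxidation state of +1 for silver. Group 11 minus oxidation state 1 gives a d¹⁰ configuration. A d¹⁰ ion has no crystal-field stabilisation preference between square planar and tetrahedral, so four ligands adopt the sterically favoured tetrahedral geometry. → tetrahedral.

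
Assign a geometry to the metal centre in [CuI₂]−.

linear

Summing ligand charges against the −1 overall charge gives an oxidation state of +1 for copper.
Cu sits in group 11, so the d-electron count is 11 − 1 = 10.
With 2 monodentate ligands the coordination number is 2.
A d¹⁰ ion with only two ligands adopts a linear arrangement (sp hybridisation; no CFSE preference).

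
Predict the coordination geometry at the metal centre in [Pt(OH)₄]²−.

Summing ligand charges against the −2 overall charge gives an oxidation state of +2 for platinum.
Group 10 minus oxidation state 2 gives a d⁸ configuration.
Coordination number: 4.
A 5d d⁸ ion has a large crystal-field splitting; square planar leaves the high-energy d_{x²−y²} orbital empty and maximises CFSE.

square planar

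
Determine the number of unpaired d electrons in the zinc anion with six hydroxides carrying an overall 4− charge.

0 unpaired electrons

Each hydroxide is −1; balancing the −4 overall charge requires Zn(II).
Zinc is a group-12 element; Zn(II) is therefore d¹⁰.
In an octahedral field the d¹⁰ configuration is t₂g⁶e_g⁴, giving 0 unpaired electrons.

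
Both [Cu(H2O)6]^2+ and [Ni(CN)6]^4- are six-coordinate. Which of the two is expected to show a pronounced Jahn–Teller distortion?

[Cu(H2O)6]^2+

[Cu(H2O)6]^2+: Ligand charges: water is neutral. With an overall charge of +2 the copper centre must be in the +2 oxidation state. Cu sits in group 11, so the d-electron count is 11 − 2 = 9. The t₂g⁶e_g³ configuration has an unevenly filled e_g set; the Jahn–Teller theorem predicts a tetragonal distortion (typically axial elongation) to lift the degeneracy.
[Ni(CN)6]^4-: Summing ligand charges against the −4 overall charge gives an oxidation state of +2 for nickel. Nickel is a group-10 element; Ni(II) is therefore d⁸. The d⁸ configuration leaves the e_g set evenly filled (or empty) — no strong Jahn–Teller driving force.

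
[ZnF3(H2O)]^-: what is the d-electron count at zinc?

d¹⁰

Summing ligand charges against the −1 overall charge gives an oxidation state of +2 for zinc.
Group 12 minus oxidation state 2 gives a d¹⁰ configuration.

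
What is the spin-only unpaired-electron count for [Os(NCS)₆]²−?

2 unpaired electrons

Summing ligand charges against the −2 overall charge gives an oxidation state of +4 for osmium.
Group 8 minus oxidation state 4 gives a d⁴ configuration.
The spin state decides the count: a 5d ion has a large Δₒ and is invariably low-spin.
An octahedral low-spin d⁴ ion is t₂g⁴e_g⁰, giving 2 unpaired electrons.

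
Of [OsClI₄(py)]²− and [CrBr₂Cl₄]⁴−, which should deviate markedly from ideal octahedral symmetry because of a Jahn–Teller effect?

[OsClI₄(py)]²−: Ligand charges: each chloride is −1; each iodide is −1; pyridine is neutral. With an overall charge of −2 the osmium centre must be in the +3 oxidation state. Os sits in group 8, so the d-electron count is 8 − 3 = 5. A 5d ion has a large Δₒ and is invariably low-spin. The d⁵ configuration leaves the e_g set evenly filled (or empty) — no strong Jahn–Teller driving force.
[CrBr₂Cl₄]⁴−: Each bromide is −1; each chloride is −1; balancing the −4 overall charge requires Cr(II). Group 6 minus oxidation state 2 gives a d⁴ configuration. Bromide and chloride are weak-field ligands for a first-row metal, so the complex is high-spin. The t₂g³e_g¹ (high-spin) configuration has an unevenly filled e_g set; the Jahn–Teller theorem predicts a tetragonal distortion (typically axial elongation) to lift the degeneracy.

[CrBr₂Cl₄]⁴−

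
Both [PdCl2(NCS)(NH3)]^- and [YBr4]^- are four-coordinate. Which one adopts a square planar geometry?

[PdCl2(NCS)(NH3)]^-

For [PdCl2(NCS)(NH3)]^-: Summing ligand charges against the −1 overall charge gives an oxidation state of +2 for palladium. Palladium is a group-10 element; Pd(II) is therefore d⁸. A 4d d⁸ ion has a large crystal-field splitting; square planar leaves the high-energy d_{x²−y²} orbital empty and maximises CFSE. → square planar.
For [YBr4]^-: Ligand charges: each bromide is −1. With an overall charge of −1 the yttrium centre must be in the +3 oxidation state. Yttrium is a group-3 element; Y(III) is therefore d⁰. A d⁰ ion has no crystal-field stabilisation preference between square planar and tetrahedral, so four ligands adopt the sterically favoured tetrahedral geometry. → tetrahedral.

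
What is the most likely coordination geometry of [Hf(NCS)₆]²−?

Summing ligand charges against the −2 overall charge gives an oxidation state of +4 for hafnium.
Hafnium is a group-4 element; Hf(IV) is therefore d⁰.
With 6 monodentate ligands the coordination number is 6.
Six donors around a single metal centre give an octahedral coordination sphere.

octahedral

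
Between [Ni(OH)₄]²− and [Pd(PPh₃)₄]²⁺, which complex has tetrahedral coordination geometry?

For [Ni(OH)₄]²−: Each hydroxide is −1; balancing the −2 overall charge requires Ni(II). Group 10 minus oxidation state 2 gives a d⁸ configuration. Hydroxide is a weak-field ligand. With weak-field ligands the CFSE gain from square planar is small, so a 3d d⁸ ion takes the sterically preferred tetrahedral geometry. → tetrahedral.
For [Pd(PPh₃)₄]²⁺: Triphenylphosphine is neutral; balancing the +2 overall charge requires Pd(II). Group 10 minus oxidation state 2 gives a d⁸ configuration. A 4d d⁸ ion has a large crystal-field splitting; square planar leaves the high-energy d_{x²−y²} orbital empty and maximises CFSE. → square planar.

[Ni(OH)₄]²−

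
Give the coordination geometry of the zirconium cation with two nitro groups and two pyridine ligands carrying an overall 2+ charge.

Ligand charges: each nitro (N-bound nitrite) is −1; pyridine is neutral. With an overall charge of +2 the zirconium centre must be in the +4 oxidation state.
Zr sits in group 4, so the d-electron count is 4 − 4 = 0.
Coordination number: 4.
A d⁰ ion has no crystal-field stabilisation preference between square planar and tetrahedral, so four ligands adopt the sterically favoured tetrahedral geometry.

tetrahedral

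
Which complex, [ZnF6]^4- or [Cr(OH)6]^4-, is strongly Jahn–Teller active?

[ZnF6]^4-: Ligand charges: each fluoride is −1. With an overall charge of −4 the zinc centre must be in the +2 oxidation state. Zn sits in group 12, so the d-electron count is 12 − 2 = 10. The d¹⁰ configuration leaves the e_g set evenly filled (or empty) — no strong Jahn–Teller driving force.
[Cr(OH)6]^4-: Summing ligand charges against the −4 overall charge gives an oxidation state of +2 for chromium. Chromium is a group-6 element; Cr(II) is therefore d⁴. Hydroxide is a weak-field ligand for a first-row metal, so the complex is high-spin. The t₂g³e_g¹ (high-spin) configuration has an unevenly filled e_g set; the Jahn–Teller theorem predicts a tetragonal distortion (typically axial elongation) to lift the degeneracy.

[Cr(OH)6]^4-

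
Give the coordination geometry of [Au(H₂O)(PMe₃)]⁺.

linear

Ligand charges: water is neutral; trimethylphosphine is neutral. With an overall charge of +1 the gold centre must be in the +1 oxidation state.
Group 11 minus oxidation state 1 gives a d¹⁰ configuration.
Coordination number: 2.
A d¹⁰ ion with only two ligands adopts a linear arrangement (sp hybridisation; no CFSE preference).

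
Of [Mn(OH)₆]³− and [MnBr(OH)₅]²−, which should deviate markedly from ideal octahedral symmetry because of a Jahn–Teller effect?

[Mn(OH)₆]³−

[Mn(OH)₆]³−: Summing ligand charges against the −3 overall charge gives an oxidation state of +3 for manganese. Group 7 minus oxidation state 3 gives a d⁴ configuration. Hydroxide is a weak-field ligand for a first-row metal, so the complex is high-spin. The t₂g³e_g¹ (high-spin) configuration has an unevenly filled e_g set; the Jahn–Teller theorem predicts a tetragonal distortion (typically axial elongation) to lift the degeneracy.
[MnBr(OH)₅]²−: Summing ligand charges against the −2 overall charge gives an oxidation state of +4 for manganese. Manganese is a group-7 element; Mn(IV) is therefore d³. The d³ configuration leaves the e_g set evenly filled (or empty) — no strong Jahn–Teller driving force.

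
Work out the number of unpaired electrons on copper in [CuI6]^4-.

1 unpaired electron

Summing ligand charges against the −4 overall charge gives an oxidation state of +2 for copper.
Group 11 minus oxidation state 2 gives a d⁹ configuration.
In an octahedral field the d⁹ configuration is t₂g⁶e_g³ (only one arrangement possible), giving 1 unpaired electron.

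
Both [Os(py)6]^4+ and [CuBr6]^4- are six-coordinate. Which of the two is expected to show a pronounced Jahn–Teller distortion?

[CuBr6]^4-

[Os(py)6]^4+: Pyridine is neutral; balancing the +4 overall charge requires Os(IV). Os sits in group 8, so the d-electron count is 8 − 4 = 4. A 5d ion has a large Δₒ and is invariably low-spin. The d⁴ configuration leaves the e_g set evenly filled (or empty) — no strong Jahn–Teller driving force.
[CuBr6]^4-: Summing ligand charges against the −4 overall charge gives an oxidation state of +2 for copper. Group 11 minus oxidation state 2 gives a d⁹ configuration. The t₂g⁶e_g³ configuration has an unevenly filled e_g set; the Jahn–Teller theorem predicts a tetragonal distortion (typically axial elongation) to lift the degeneracy.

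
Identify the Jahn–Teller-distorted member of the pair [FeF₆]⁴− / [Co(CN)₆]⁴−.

[Co(CN)₆]⁴−

[FeF₆]⁴−: Each fluoride is −1; balancing the −4 overall charge requires Fe(II). Fe sits in group 8, so the d-electron count is 8 − 2 = 6. Fluoride is a weak-field ligand for a first-row metal, so the complex is high-spin. The d⁶ configuration leaves the e_g set evenly filled (or empty) — no strong Jahn–Teller driving force.
[Co(CN)₆]⁴−: Each cyanide is −1; balancing the −4 overall charge requires Co(II). Co sits in group 9, so the d-electron count is 9 − 2 = 7. Cyanide is a strong-field ligand (high in the spectrochemical series) for a first-row metal, so the complex is low-spin. The t₂g⁶e_g¹ (low-spin) configuration has an unevenly filled e_g set; the Jahn–Teller theorem predicts a tetragonal distortion (typically axial elongation) to lift the degeneracy.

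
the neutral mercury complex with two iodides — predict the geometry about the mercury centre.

Each iodide is −1; balancing the 0 overall charge requires Hg(II).
Mercury is a group-12 element; Hg(II) is therefore d¹⁰.
Coordination number: 2.
A d¹⁰ ion with only two ligands adopts a linear arrangement (sp hybridisation; no CFSE preference).

linear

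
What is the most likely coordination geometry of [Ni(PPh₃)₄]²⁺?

Ligand charges: triphenylphosphine is neutral. With an overall charge of +2 the nickel centre must be in the +2 oxidation state.
Group 10 minus oxidation state 2 gives a d⁸ configuration.
Coordination number: 4.
Triphenylphosphine is a strong-field ligand (high in the spectrochemical series).
A 3d d⁸ ion with strong-field ligands gains enough CFSE to favour square planar over tetrahedral.

square planar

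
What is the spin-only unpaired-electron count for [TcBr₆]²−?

3 unpaired electrons

Each bromide is −1; balancing the −2 overall charge requires Tc(IV).
Technetium is a group-7 element; Tc(IV) is therefore d³.
In an octahedral field the d³ configuration is t₂g³e_g⁰ (only one arrangement possible), giving 3 unpaired electrons.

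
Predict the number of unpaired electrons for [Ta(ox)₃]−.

0 unpaired electrons

Each oxalate is −2; balancing the −1 overall charge requires Ta(V).
Tantalum is a group-5 element; Ta(V) is therefore d⁰.
Counting donor atoms: 3×oxalate (bidentate) → 6 donors. Coordination number = 6.
In an octahedral field the d⁰ configuration is t₂g⁰e_g⁰, giving 0 unpaired electrons.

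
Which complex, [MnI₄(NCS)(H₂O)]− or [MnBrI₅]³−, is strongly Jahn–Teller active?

[MnI₄(NCS)(H₂O)]−: Each iodide is −1; each isothiocyanate is −1; water is neutral; balancing the −1 overall charge requires Mn(IV). Mn sits in group 7, so the d-electron count is 7 − 4 = 3. The d³ configuration leaves the e_g set evenly filled (or empty) — no strong Jahn–Teller driving force.
[MnBrI₅]³−: Each bromide is −1; each iodide is −1; balancing the −3 overall charge requires Mn(III). Group 7 minus oxidation state 3 gives a d⁴ configuration. Bromide and iodide are weak-field ligands for a first-row metal, so the complex is high-spin. The t₂g³e_g¹ (high-spin) configuration has an unevenly filled e_g set; the Jahn–Teller theorem predicts a tetragonal distortion (typically axial elongation) to lift the degeneracy.

[MnBrI₅]³−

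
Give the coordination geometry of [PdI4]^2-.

square planar

Ligand charges: each iodide is −1. With an overall charge of −2 the palladium centre must be in the +2 oxidation state.
Palladium is a group-10 element; Pd(II) is therefore d⁸.
Coordination number: 4.
A 4d d⁸ ion has a large crystal-field splitting; square planar leaves the high-energy d_{x²−y²} orbital empty and maximises CFSE.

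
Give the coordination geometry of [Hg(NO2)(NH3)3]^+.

Ligand charges: each nitro (N-bound nitrite) is −1; ammonia is neutral. With an overall charge of +1 the mercury centre must be in the +2 oxidation state.
Hg sits in group 12, so the d-electron count is 12 − 2 = 10.
With 4 monodentate ligands the coordination number is 4.
A d¹⁰ ion has no crystal-field stabilisation preference between square planar and tetrahedral, so four ligands adopt the sterically favoured tetrahedral geometry.

tetrahedral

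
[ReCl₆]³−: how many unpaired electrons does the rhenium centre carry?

Each chloride is −1; balancing the −3 overall charge requires Re(III).
Re sits in group 7, so the d-electron count is 7 − 3 = 4.
The spin state decides the count: a 5d ion has a large Δₒ and is invariably low-spin.
An octahedral low-spin d⁴ ion is t₂g⁴e_g⁰, giving 2 unpaired electrons.

2 unpaired electrons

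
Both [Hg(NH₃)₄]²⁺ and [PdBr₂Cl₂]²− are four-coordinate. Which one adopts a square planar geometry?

For [Hg(NH₃)₄]²⁺: Ligand charges: ammonia is neutral. With an overall charge of +2 the mercury centre must be in the +2 oxidation state. Mercury is a group-12 element; Hg(II) is therefore d¹⁰. A d¹⁰ ion has no crystal-field stabilisation preference between square planar and tetrahedral, so four ligands adopt the sterically favoured tetrahedral geometry. → tetrahedral.
For [PdBr₂Cl₂]²−: Ligand charges: each bromide is −1; each chloride is −1. With an overall charge of −2 the palladium centre must be in the +2 oxidation state. Group 10 minus oxidation state 2 gives a d⁸ configuration. A 4d d⁸ ion has a large crystal-field splitting; square planar leaves the high-energy d_{x²−y²} orbital empty and maximises CFSE. → square planar.

[PdBr₂Cl₂]²−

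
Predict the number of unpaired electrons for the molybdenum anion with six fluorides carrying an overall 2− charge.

2

Ligand charges: each fluoride is −1. With an overall charge of −2 the molybdenum centre must be in the +4 oxidation state.
Mo sits in group 6, so the d-electron count is 6 − 4 = 2.
In an octahedral field the d² configuration is t₂g²e_g⁰ (only one arrangement possible), giving 2 unpaired electrons.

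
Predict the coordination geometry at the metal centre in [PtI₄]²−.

square planar

Ligand charges: each iodide is −1. With an overall charge of −2 the platinum centre must be in the +2 oxidation state.
Group 10 minus oxidation state 2 gives a d⁸ configuration.
Coordination number: 4.
A 5d d⁸ ion has a large crystal-field splitting; square planar leaves the high-energy d_{x²−y²} orbital empty and maximises CFSE.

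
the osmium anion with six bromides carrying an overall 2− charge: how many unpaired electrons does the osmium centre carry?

Summing ligand charges against the −2 overall charge gives an oxidation state of +4 for osmium.
Osmium is a group-8 element; Os(IV) is therefore d⁴.
The spin state decides the count: a 5d ion has a large Δₒ and is invariably low-spin.
An octahedral low-spin d⁴ ion is t₂g⁴e_g⁰, giving 2 unpaired electrons.

2 unpaired electrons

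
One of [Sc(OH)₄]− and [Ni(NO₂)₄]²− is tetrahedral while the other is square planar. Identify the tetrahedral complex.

[Sc(OH)₄]−

For [Sc(OH)₄]−: Each hydroxide is −1; balancing the −1 overall charge requires Sc(III). Sc sits in group 3, so the d-electron count is 3 − 3 = 0. A d⁰ ion has no crystal-field stabilisation preference between square planar and tetrahedral, so four ligands adopt the sterically favoured tetrahedral geometry. → tetrahedral.
For [Ni(NO₂)₄]²−: Summing ligand charges against the −2 overall charge gives an oxidation state of +2 for nickel. Nickel is a group-10 element; Ni(II) is therefore d⁸. Nitro (N-bound nitrite) is a strong-field ligand (high in the spectrochemical series). A 3d d⁸ ion with strong-field ligands gains enough CFSE to favour square planar over tetrahedral. → square planar.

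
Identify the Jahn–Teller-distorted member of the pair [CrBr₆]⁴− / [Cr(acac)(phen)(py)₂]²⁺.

[CrBr₆]⁴−: Each bromide is −1; balancing the −4 overall charge requires Cr(II). Group 6 minus oxidation state 2 gives a d⁴ configuration. Bromide is a weak-field ligand for a first-row metal, so the complex is high-spin. The t₂g³e_g¹ (high-spin) configuration has an unevenly filled e_g set; the Jahn–Teller theorem predicts a tetragonal distortion (typically axial elongation) to lift the degeneracy.
[Cr(acac)(phen)(py)₂]²⁺: Each acetylacetonate is −1; 1,10-phenanthroline is neutral; pyridine is neutral; balancing the +2 overall charge requires Cr(III). Group 6 minus oxidation state 3 gives a d³ configuration. The d³ configuration leaves the e_g set evenly filled (or empty) — no strong Jahn–Teller driving force.

[CrBr₆]⁴−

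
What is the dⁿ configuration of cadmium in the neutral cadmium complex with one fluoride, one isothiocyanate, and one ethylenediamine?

Summing ligand charges against the 0 overall charge gives an oxidation state of +2 for cadmium.
Cadmium is a group-12 element; Cd(II) is therefore d¹⁰.

d¹⁰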